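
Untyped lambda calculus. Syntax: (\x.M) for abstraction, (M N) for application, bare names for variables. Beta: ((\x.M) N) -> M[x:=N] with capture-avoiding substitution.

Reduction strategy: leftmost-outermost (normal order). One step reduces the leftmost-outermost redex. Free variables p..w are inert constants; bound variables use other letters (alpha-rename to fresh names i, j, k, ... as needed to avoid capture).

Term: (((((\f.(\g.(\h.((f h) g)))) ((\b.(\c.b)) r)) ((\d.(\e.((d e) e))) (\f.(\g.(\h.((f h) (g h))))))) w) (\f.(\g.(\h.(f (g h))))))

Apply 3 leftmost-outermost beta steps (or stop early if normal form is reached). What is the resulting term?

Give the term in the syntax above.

Answer: (((((\b.(\c.b)) r) w) ((\d.(\e.((d e) e))) (\f.(\g.(\h.((f h) (g h))))))) (\f.(\g.(\h.(f (g h))))))

Derivation:
Step 0: (((((\f.(\g.(\h.((f h) g)))) ((\b.(\c.b)) r)) ((\d.(\e.((d e) e))) (\f.(\g.(\h.((f h) (g h))))))) w) (\f.(\g.(\h.(f (g h))))))
Step 1: ((((\g.(\h.((((\b.(\c.b)) r) h) g))) ((\d.(\e.((d e) e))) (\f.(\g.(\h.((f h) (g h))))))) w) (\f.(\g.(\h.(f (g h))))))
Step 2: (((\h.((((\b.(\c.b)) r) h) ((\d.(\e.((d e) e))) (\f.(\g.(\h.((f h) (g h)))))))) w) (\f.(\g.(\h.(f (g h))))))
Step 3: (((((\b.(\c.b)) r) w) ((\d.(\e.((d e) e))) (\f.(\g.(\h.((f h) (g h))))))) (\f.(\g.(\h.(f (g h))))))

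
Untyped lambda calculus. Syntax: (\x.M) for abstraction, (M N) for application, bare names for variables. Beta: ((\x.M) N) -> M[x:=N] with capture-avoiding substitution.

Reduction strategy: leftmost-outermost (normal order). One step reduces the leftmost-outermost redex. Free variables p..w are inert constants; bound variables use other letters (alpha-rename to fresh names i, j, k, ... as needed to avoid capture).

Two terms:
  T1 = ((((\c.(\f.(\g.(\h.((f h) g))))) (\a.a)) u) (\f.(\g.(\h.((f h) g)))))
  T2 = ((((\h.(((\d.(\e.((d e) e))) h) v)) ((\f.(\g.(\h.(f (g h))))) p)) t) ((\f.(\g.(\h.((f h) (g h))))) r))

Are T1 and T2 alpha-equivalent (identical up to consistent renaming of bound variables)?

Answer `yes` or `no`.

Term 1: ((((\c.(\f.(\g.(\h.((f h) g))))) (\a.a)) u) (\f.(\g.(\h.((f h) g)))))
Term 2: ((((\h.(((\d.(\e.((d e) e))) h) v)) ((\f.(\g.(\h.(f (g h))))) p)) t) ((\f.(\g.(\h.((f h) (g h))))) r))
Alpha-equivalence: compare structure up to binder renaming.
Result: False

Answer: no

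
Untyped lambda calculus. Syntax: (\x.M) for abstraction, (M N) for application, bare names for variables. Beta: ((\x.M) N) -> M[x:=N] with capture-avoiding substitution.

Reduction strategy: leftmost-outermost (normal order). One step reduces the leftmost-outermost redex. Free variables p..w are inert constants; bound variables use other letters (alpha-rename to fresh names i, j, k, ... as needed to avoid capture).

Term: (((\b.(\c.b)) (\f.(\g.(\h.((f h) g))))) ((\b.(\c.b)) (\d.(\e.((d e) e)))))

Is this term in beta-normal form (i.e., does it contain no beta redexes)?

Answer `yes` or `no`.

Term: (((\b.(\c.b)) (\f.(\g.(\h.((f h) g))))) ((\b.(\c.b)) (\d.(\e.((d e) e)))))
Found 2 beta redex(es).

Answer: no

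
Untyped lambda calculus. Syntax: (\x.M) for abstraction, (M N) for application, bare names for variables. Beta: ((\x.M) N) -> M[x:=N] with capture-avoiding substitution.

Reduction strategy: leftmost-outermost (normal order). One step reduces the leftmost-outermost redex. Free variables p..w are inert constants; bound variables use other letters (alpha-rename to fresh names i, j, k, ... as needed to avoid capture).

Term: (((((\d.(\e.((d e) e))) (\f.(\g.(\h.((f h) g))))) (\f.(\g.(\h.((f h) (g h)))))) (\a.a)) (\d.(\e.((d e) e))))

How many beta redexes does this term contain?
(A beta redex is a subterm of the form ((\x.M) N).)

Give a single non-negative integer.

Term: (((((\d.(\e.((d e) e))) (\f.(\g.(\h.((f h) g))))) (\f.(\g.(\h.((f h) (g h)))))) (\a.a)) (\d.(\e.((d e) e))))
  Redex: ((\d.(\e.((d e) e))) (\f.(\g.(\h.((f h) g)))))
Total redexes: 1

Answer: 1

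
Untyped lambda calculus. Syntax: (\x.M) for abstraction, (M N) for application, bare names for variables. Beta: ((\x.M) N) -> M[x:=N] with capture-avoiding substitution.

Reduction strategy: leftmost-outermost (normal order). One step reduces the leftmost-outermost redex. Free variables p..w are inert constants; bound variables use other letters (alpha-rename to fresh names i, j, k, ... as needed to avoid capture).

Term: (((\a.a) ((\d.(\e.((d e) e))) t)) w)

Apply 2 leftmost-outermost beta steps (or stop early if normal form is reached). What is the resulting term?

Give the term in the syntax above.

Answer: ((\e.((t e) e)) w)

Derivation:
Step 0: (((\a.a) ((\d.(\e.((d e) e))) t)) w)
Step 1: (((\d.(\e.((d e) e))) t) w)
Step 2: ((\e.((t e) e)) w)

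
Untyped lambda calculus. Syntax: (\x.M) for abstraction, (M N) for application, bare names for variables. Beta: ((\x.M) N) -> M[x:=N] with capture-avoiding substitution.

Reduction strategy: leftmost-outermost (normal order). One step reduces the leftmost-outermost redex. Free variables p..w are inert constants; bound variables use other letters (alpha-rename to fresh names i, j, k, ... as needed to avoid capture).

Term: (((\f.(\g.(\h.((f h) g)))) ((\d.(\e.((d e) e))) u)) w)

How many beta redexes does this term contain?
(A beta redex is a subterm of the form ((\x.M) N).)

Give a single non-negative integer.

Answer: 2

Derivation:
Term: (((\f.(\g.(\h.((f h) g)))) ((\d.(\e.((d e) e))) u)) w)
  Redex: ((\f.(\g.(\h.((f h) g)))) ((\d.(\e.((d e) e))) u))
  Redex: ((\d.(\e.((d e) e))) u)
Total redexes: 2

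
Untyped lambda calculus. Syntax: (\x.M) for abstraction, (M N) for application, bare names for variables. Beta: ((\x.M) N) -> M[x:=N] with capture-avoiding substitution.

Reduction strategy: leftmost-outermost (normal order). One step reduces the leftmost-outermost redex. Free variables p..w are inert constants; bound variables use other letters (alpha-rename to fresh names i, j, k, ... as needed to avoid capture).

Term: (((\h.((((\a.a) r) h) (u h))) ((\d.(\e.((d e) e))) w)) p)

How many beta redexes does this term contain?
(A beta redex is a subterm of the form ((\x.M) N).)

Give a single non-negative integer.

Term: (((\h.((((\a.a) r) h) (u h))) ((\d.(\e.((d e) e))) w)) p)
  Redex: ((\h.((((\a.a) r) h) (u h))) ((\d.(\e.((d e) e))) w))
  Redex: ((\a.a) r)
  Redex: ((\d.(\e.((d e) e))) w)
Total redexes: 3

Answer: 3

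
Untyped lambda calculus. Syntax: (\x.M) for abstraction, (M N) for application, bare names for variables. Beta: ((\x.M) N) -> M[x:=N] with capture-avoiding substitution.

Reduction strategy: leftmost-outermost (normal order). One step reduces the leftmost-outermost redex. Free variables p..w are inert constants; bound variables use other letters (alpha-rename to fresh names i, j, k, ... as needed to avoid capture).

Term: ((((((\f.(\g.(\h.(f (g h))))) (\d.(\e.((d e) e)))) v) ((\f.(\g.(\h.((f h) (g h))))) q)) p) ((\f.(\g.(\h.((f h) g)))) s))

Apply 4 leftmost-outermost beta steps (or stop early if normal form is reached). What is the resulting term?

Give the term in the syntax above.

Answer: (((\e.(((v ((\f.(\g.(\h.((f h) (g h))))) q)) e) e)) p) ((\f.(\g.(\h.((f h) g)))) s))

Derivation:
Step 0: ((((((\f.(\g.(\h.(f (g h))))) (\d.(\e.((d e) e)))) v) ((\f.(\g.(\h.((f h) (g h))))) q)) p) ((\f.(\g.(\h.((f h) g)))) s))
Step 1: (((((\g.(\h.((\d.(\e.((d e) e))) (g h)))) v) ((\f.(\g.(\h.((f h) (g h))))) q)) p) ((\f.(\g.(\h.((f h) g)))) s))
Step 2: ((((\h.((\d.(\e.((d e) e))) (v h))) ((\f.(\g.(\h.((f h) (g h))))) q)) p) ((\f.(\g.(\h.((f h) g)))) s))
Step 3: ((((\d.(\e.((d e) e))) (v ((\f.(\g.(\h.((f h) (g h))))) q))) p) ((\f.(\g.(\h.((f h) g)))) s))
Step 4: (((\e.(((v ((\f.(\g.(\h.((f h) (g h))))) q)) e) e)) p) ((\f.(\g.(\h.((f h) g)))) s))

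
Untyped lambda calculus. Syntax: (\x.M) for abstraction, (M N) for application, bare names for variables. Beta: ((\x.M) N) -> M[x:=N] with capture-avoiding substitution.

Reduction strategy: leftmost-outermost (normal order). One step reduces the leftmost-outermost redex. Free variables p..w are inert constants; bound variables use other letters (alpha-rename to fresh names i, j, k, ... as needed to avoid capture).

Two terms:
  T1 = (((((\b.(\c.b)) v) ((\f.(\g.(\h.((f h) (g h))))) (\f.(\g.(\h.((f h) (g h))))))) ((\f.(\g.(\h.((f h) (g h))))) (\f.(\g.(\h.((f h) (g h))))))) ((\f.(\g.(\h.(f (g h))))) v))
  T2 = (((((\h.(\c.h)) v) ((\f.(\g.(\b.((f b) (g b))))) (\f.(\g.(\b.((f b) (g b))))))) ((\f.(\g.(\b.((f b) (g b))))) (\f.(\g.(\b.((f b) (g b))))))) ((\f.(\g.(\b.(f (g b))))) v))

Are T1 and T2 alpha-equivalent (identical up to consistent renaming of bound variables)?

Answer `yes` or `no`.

Answer: yes

Derivation:
Term 1: (((((\b.(\c.b)) v) ((\f.(\g.(\h.((f h) (g h))))) (\f.(\g.(\h.((f h) (g h))))))) ((\f.(\g.(\h.((f h) (g h))))) (\f.(\g.(\h.((f h) (g h))))))) ((\f.(\g.(\h.(f (g h))))) v))
Term 2: (((((\h.(\c.h)) v) ((\f.(\g.(\b.((f b) (g b))))) (\f.(\g.(\b.((f b) (g b))))))) ((\f.(\g.(\b.((f b) (g b))))) (\f.(\g.(\b.((f b) (g b))))))) ((\f.(\g.(\b.(f (g b))))) v))
Alpha-equivalence: compare structure up to binder renaming.
Result: True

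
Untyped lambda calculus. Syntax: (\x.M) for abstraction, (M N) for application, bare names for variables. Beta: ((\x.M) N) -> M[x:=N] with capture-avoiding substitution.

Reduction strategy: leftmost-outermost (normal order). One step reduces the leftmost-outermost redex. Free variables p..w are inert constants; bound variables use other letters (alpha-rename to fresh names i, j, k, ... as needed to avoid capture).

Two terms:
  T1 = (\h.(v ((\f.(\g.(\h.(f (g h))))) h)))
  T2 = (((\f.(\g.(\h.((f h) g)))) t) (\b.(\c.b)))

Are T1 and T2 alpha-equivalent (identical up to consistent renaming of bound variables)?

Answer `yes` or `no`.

Answer: no

Derivation:
Term 1: (\h.(v ((\f.(\g.(\h.(f (g h))))) h)))
Term 2: (((\f.(\g.(\h.((f h) g)))) t) (\b.(\c.b)))
Alpha-equivalence: compare structure up to binder renaming.
Result: False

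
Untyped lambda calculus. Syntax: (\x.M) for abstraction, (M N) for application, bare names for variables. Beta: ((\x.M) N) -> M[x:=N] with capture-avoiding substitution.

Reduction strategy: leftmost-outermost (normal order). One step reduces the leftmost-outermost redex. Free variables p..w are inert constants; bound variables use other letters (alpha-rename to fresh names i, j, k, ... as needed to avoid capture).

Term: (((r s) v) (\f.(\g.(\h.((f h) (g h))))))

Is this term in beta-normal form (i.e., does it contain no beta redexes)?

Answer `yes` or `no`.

Term: (((r s) v) (\f.(\g.(\h.((f h) (g h))))))
No beta redexes found.

Answer: yes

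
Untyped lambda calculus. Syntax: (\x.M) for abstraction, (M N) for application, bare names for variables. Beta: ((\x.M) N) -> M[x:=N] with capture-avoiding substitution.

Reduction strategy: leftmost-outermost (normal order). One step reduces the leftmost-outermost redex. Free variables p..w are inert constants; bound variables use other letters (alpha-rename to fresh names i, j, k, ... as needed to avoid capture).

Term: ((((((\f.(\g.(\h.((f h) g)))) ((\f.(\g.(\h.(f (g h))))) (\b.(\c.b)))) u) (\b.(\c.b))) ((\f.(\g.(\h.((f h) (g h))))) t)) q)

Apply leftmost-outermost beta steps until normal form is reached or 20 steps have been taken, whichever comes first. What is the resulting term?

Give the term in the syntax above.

Step 0: ((((((\f.(\g.(\h.((f h) g)))) ((\f.(\g.(\h.(f (g h))))) (\b.(\c.b)))) u) (\b.(\c.b))) ((\f.(\g.(\h.((f h) (g h))))) t)) q)
Step 1: (((((\g.(\h.((((\f.(\g.(\h.(f (g h))))) (\b.(\c.b))) h) g))) u) (\b.(\c.b))) ((\f.(\g.(\h.((f h) (g h))))) t)) q)
Step 2: ((((\h.((((\f.(\g.(\h.(f (g h))))) (\b.(\c.b))) h) u)) (\b.(\c.b))) ((\f.(\g.(\h.((f h) (g h))))) t)) q)
Step 3: ((((((\f.(\g.(\h.(f (g h))))) (\b.(\c.b))) (\b.(\c.b))) u) ((\f.(\g.(\h.((f h) (g h))))) t)) q)
Step 4: (((((\g.(\h.((\b.(\c.b)) (g h)))) (\b.(\c.b))) u) ((\f.(\g.(\h.((f h) (g h))))) t)) q)
Step 5: ((((\h.((\b.(\c.b)) ((\b.(\c.b)) h))) u) ((\f.(\g.(\h.((f h) (g h))))) t)) q)
Step 6: ((((\b.(\c.b)) ((\b.(\c.b)) u)) ((\f.(\g.(\h.((f h) (g h))))) t)) q)
Step 7: (((\c.((\b.(\c.b)) u)) ((\f.(\g.(\h.((f h) (g h))))) t)) q)
Step 8: (((\b.(\c.b)) u) q)
Step 9: ((\c.u) q)
Step 10: u

Answer: u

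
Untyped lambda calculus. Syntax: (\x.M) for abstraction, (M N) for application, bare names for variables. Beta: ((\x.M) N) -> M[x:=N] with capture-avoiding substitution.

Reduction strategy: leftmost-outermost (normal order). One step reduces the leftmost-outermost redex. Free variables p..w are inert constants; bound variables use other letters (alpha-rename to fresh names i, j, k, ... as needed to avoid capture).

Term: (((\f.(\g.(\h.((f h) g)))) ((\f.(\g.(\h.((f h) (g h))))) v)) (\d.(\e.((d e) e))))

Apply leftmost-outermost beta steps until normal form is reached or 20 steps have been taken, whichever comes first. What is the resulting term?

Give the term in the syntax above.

Step 0: (((\f.(\g.(\h.((f h) g)))) ((\f.(\g.(\h.((f h) (g h))))) v)) (\d.(\e.((d e) e))))
Step 1: ((\g.(\h.((((\f.(\g.(\h.((f h) (g h))))) v) h) g))) (\d.(\e.((d e) e))))
Step 2: (\h.((((\f.(\g.(\h.((f h) (g h))))) v) h) (\d.(\e.((d e) e)))))
Step 3: (\h.(((\g.(\h.((v h) (g h)))) h) (\d.(\e.((d e) e)))))
Step 4: (\h.((\i.((v i) (h i))) (\d.(\e.((d e) e)))))
Step 5: (\h.((v (\d.(\e.((d e) e)))) (h (\d.(\e.((d e) e))))))

Answer: (\h.((v (\d.(\e.((d e) e)))) (h (\d.(\e.((d e) e))))))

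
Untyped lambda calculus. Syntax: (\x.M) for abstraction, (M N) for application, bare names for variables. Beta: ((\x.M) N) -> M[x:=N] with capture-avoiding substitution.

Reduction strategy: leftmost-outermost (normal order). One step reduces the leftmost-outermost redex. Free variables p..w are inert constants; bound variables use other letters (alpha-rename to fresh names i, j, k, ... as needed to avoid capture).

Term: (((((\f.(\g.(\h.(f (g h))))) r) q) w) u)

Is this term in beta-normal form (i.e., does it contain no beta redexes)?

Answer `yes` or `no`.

Answer: no

Derivation:
Term: (((((\f.(\g.(\h.(f (g h))))) r) q) w) u)
Found 1 beta redex(es).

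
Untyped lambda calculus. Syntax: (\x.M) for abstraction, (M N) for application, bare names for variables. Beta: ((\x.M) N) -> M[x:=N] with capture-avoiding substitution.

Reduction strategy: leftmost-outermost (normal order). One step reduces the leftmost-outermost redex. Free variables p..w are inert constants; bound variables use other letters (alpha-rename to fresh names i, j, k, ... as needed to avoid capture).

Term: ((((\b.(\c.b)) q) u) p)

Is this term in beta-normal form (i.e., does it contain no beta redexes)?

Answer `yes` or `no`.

Term: ((((\b.(\c.b)) q) u) p)
Found 1 beta redex(es).

Answer: no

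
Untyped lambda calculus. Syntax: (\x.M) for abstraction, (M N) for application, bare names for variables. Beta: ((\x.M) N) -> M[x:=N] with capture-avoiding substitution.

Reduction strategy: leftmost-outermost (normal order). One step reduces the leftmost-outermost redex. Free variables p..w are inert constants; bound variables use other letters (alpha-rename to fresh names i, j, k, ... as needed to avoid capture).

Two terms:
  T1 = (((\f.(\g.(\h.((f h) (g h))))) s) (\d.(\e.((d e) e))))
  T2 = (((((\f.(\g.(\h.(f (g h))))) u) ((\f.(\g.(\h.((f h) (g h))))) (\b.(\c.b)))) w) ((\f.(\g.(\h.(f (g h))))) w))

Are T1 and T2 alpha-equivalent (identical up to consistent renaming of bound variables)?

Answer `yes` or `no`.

Term 1: (((\f.(\g.(\h.((f h) (g h))))) s) (\d.(\e.((d e) e))))
Term 2: (((((\f.(\g.(\h.(f (g h))))) u) ((\f.(\g.(\h.((f h) (g h))))) (\b.(\c.b)))) w) ((\f.(\g.(\h.(f (g h))))) w))
Alpha-equivalence: compare structure up to binder renaming.
Result: False

Answer: no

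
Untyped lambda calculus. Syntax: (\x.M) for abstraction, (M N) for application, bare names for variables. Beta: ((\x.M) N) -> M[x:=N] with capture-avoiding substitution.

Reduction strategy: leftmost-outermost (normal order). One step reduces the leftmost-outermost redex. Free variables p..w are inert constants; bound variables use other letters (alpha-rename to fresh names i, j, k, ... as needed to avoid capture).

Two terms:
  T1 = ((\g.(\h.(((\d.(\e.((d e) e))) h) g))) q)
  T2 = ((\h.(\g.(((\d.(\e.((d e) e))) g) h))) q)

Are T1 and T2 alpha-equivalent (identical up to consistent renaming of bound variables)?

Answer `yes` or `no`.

Term 1: ((\g.(\h.(((\d.(\e.((d e) e))) h) g))) q)
Term 2: ((\h.(\g.(((\d.(\e.((d e) e))) g) h))) q)
Alpha-equivalence: compare structure up to binder renaming.
Result: True

Answer: yes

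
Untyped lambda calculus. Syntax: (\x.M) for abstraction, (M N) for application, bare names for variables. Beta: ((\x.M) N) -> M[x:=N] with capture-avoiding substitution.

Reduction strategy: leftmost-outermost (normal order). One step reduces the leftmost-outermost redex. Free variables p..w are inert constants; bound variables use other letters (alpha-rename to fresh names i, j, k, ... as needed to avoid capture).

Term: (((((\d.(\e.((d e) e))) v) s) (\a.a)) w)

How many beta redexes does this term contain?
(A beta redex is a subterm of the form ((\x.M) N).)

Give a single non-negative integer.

Term: (((((\d.(\e.((d e) e))) v) s) (\a.a)) w)
  Redex: ((\d.(\e.((d e) e))) v)
Total redexes: 1

Answer: 1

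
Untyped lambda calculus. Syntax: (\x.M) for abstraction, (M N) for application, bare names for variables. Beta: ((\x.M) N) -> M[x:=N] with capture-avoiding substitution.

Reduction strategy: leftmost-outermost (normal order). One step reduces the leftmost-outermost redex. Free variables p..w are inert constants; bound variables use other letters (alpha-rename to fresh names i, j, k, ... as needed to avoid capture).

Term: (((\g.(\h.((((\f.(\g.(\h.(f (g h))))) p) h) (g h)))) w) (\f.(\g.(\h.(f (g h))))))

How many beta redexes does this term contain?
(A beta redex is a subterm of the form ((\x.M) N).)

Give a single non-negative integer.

Answer: 2

Derivation:
Term: (((\g.(\h.((((\f.(\g.(\h.(f (g h))))) p) h) (g h)))) w) (\f.(\g.(\h.(f (g h))))))
  Redex: ((\g.(\h.((((\f.(\g.(\h.(f (g h))))) p) h) (g h)))) w)
  Redex: ((\f.(\g.(\h.(f (g h))))) p)
Total redexes: 2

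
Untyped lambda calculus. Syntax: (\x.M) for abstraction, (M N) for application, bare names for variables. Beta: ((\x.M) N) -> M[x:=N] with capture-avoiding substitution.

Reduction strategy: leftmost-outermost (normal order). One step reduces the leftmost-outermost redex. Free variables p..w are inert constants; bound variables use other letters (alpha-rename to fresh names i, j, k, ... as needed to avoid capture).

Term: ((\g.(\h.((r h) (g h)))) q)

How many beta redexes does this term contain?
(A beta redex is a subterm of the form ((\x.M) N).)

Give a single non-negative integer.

Term: ((\g.(\h.((r h) (g h)))) q)
  Redex: ((\g.(\h.((r h) (g h)))) q)
Total redexes: 1

Answer: 1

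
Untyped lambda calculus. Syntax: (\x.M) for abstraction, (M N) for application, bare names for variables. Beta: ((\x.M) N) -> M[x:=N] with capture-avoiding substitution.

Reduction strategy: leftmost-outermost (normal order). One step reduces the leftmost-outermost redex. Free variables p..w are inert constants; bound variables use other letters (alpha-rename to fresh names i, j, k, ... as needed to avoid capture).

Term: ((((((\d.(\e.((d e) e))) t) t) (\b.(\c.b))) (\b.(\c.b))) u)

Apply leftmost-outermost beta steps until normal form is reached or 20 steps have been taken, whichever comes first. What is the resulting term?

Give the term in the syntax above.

Answer: (((((t t) t) (\b.(\c.b))) (\b.(\c.b))) u)

Derivation:
Step 0: ((((((\d.(\e.((d e) e))) t) t) (\b.(\c.b))) (\b.(\c.b))) u)
Step 1: (((((\e.((t e) e)) t) (\b.(\c.b))) (\b.(\c.b))) u)
Step 2: (((((t t) t) (\b.(\c.b))) (\b.(\c.b))) u)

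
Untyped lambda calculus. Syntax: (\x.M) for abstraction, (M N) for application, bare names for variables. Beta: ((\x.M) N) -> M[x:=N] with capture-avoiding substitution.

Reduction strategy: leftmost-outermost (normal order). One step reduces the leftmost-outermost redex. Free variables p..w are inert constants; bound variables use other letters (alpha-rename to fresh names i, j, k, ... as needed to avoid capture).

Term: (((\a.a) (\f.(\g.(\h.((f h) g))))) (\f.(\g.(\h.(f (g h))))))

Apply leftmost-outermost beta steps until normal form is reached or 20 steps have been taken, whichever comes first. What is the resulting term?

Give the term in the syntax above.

Answer: (\g.(\h.(\i.(h (g i)))))

Derivation:
Step 0: (((\a.a) (\f.(\g.(\h.((f h) g))))) (\f.(\g.(\h.(f (g h))))))
Step 1: ((\f.(\g.(\h.((f h) g)))) (\f.(\g.(\h.(f (g h))))))
Step 2: (\g.(\h.(((\f.(\g.(\h.(f (g h))))) h) g)))
Step 3: (\g.(\h.((\g.(\i.(h (g i)))) g)))
Step 4: (\g.(\h.(\i.(h (g i)))))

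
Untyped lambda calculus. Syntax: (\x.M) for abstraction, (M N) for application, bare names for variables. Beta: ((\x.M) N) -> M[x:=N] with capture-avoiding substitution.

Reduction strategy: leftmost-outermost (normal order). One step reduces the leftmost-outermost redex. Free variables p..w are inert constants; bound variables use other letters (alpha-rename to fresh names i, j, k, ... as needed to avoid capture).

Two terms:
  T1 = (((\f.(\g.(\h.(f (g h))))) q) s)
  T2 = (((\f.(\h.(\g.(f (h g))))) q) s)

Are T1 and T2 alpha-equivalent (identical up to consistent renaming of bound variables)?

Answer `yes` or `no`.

Term 1: (((\f.(\g.(\h.(f (g h))))) q) s)
Term 2: (((\f.(\h.(\g.(f (h g))))) q) s)
Alpha-equivalence: compare structure up to binder renaming.
Result: True

Answer: yes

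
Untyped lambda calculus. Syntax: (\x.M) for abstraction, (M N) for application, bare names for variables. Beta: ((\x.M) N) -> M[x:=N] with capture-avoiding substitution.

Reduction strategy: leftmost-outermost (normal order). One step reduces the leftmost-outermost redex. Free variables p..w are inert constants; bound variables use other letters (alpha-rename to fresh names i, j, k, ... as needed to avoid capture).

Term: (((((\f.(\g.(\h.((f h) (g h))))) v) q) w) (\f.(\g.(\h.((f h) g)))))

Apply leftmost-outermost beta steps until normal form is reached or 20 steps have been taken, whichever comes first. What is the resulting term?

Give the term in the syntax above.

Answer: (((v w) (q w)) (\f.(\g.(\h.((f h) g)))))

Derivation:
Step 0: (((((\f.(\g.(\h.((f h) (g h))))) v) q) w) (\f.(\g.(\h.((f h) g)))))
Step 1: ((((\g.(\h.((v h) (g h)))) q) w) (\f.(\g.(\h.((f h) g)))))
Step 2: (((\h.((v h) (q h))) w) (\f.(\g.(\h.((f h) g)))))
Step 3: (((v w) (q w)) (\f.(\g.(\h.((f h) g)))))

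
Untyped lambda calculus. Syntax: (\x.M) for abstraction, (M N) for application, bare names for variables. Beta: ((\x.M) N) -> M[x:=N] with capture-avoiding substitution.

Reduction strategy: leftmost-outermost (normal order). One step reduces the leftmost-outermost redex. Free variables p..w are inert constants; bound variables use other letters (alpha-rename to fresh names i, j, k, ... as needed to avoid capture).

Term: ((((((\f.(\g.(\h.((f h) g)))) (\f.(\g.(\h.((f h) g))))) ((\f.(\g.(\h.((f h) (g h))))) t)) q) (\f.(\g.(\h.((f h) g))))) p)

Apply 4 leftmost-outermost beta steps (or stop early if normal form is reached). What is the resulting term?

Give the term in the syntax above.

Step 0: ((((((\f.(\g.(\h.((f h) g)))) (\f.(\g.(\h.((f h) g))))) ((\f.(\g.(\h.((f h) (g h))))) t)) q) (\f.(\g.(\h.((f h) g))))) p)
Step 1: (((((\g.(\h.(((\f.(\g.(\h.((f h) g)))) h) g))) ((\f.(\g.(\h.((f h) (g h))))) t)) q) (\f.(\g.(\h.((f h) g))))) p)
Step 2: ((((\h.(((\f.(\g.(\h.((f h) g)))) h) ((\f.(\g.(\h.((f h) (g h))))) t))) q) (\f.(\g.(\h.((f h) g))))) p)
Step 3: (((((\f.(\g.(\h.((f h) g)))) q) ((\f.(\g.(\h.((f h) (g h))))) t)) (\f.(\g.(\h.((f h) g))))) p)
Step 4: ((((\g.(\h.((q h) g))) ((\f.(\g.(\h.((f h) (g h))))) t)) (\f.(\g.(\h.((f h) g))))) p)

Answer: ((((\g.(\h.((q h) g))) ((\f.(\g.(\h.((f h) (g h))))) t)) (\f.(\g.(\h.((f h) g))))) p)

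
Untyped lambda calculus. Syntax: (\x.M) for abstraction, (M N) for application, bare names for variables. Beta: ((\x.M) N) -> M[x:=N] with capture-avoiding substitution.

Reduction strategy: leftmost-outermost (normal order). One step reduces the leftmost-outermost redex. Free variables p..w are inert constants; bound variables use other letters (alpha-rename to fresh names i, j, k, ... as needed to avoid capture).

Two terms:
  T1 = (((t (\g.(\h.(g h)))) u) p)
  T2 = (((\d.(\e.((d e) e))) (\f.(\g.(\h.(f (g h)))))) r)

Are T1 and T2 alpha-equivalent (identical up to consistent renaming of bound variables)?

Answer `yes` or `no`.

Answer: no

Derivation:
Term 1: (((t (\g.(\h.(g h)))) u) p)
Term 2: (((\d.(\e.((d e) e))) (\f.(\g.(\h.(f (g h)))))) r)
Alpha-equivalence: compare structure up to binder renaming.
Result: False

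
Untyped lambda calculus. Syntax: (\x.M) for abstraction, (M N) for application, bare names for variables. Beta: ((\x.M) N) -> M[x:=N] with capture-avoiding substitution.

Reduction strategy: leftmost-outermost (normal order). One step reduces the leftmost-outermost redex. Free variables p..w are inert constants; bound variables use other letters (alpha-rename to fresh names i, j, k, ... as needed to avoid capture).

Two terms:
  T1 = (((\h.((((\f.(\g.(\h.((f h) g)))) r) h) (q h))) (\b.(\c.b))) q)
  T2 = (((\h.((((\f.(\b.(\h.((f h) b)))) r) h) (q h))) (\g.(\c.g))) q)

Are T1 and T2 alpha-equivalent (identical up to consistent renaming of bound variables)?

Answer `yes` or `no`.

Term 1: (((\h.((((\f.(\g.(\h.((f h) g)))) r) h) (q h))) (\b.(\c.b))) q)
Term 2: (((\h.((((\f.(\b.(\h.((f h) b)))) r) h) (q h))) (\g.(\c.g))) q)
Alpha-equivalence: compare structure up to binder renaming.
Result: True

Answer: yes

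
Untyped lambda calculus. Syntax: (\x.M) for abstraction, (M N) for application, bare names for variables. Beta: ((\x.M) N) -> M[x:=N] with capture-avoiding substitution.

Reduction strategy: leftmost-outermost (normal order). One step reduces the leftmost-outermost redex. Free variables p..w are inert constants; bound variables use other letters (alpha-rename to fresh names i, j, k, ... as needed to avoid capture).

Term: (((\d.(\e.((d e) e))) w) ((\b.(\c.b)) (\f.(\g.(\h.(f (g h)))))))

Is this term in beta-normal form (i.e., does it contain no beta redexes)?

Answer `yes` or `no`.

Term: (((\d.(\e.((d e) e))) w) ((\b.(\c.b)) (\f.(\g.(\h.(f (g h)))))))
Found 2 beta redex(es).

Answer: no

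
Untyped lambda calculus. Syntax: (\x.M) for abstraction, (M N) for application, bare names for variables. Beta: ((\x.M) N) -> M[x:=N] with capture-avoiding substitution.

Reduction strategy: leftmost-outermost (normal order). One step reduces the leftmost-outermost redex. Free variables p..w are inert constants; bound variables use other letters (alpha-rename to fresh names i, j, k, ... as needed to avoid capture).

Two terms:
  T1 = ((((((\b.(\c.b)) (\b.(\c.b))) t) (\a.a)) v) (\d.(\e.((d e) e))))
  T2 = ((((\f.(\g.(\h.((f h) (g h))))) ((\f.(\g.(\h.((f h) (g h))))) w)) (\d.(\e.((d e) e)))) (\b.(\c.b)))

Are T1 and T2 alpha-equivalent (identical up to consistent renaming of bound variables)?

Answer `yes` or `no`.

Term 1: ((((((\b.(\c.b)) (\b.(\c.b))) t) (\a.a)) v) (\d.(\e.((d e) e))))
Term 2: ((((\f.(\g.(\h.((f h) (g h))))) ((\f.(\g.(\h.((f h) (g h))))) w)) (\d.(\e.((d e) e)))) (\b.(\c.b)))
Alpha-equivalence: compare structure up to binder renaming.
Result: False

Answer: no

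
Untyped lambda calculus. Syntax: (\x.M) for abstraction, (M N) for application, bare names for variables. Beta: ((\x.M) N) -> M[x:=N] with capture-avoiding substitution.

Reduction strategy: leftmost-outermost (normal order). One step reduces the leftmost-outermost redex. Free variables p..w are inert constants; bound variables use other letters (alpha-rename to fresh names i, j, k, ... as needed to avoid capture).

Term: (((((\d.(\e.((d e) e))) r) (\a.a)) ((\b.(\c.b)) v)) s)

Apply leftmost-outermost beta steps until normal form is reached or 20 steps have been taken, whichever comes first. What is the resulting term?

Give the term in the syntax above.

Step 0: (((((\d.(\e.((d e) e))) r) (\a.a)) ((\b.(\c.b)) v)) s)
Step 1: ((((\e.((r e) e)) (\a.a)) ((\b.(\c.b)) v)) s)
Step 2: ((((r (\a.a)) (\a.a)) ((\b.(\c.b)) v)) s)
Step 3: ((((r (\a.a)) (\a.a)) (\c.v)) s)

Answer: ((((r (\a.a)) (\a.a)) (\c.v)) s)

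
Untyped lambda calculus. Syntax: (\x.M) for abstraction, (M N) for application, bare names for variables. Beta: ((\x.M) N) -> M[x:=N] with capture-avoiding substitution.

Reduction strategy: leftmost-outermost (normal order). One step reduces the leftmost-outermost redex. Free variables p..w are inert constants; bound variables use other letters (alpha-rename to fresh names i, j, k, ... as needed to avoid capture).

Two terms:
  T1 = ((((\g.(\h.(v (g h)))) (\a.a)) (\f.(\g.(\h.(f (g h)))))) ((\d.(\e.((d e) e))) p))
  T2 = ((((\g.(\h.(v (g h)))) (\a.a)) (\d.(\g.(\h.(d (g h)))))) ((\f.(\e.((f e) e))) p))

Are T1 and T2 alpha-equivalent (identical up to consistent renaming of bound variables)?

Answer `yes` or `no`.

Term 1: ((((\g.(\h.(v (g h)))) (\a.a)) (\f.(\g.(\h.(f (g h)))))) ((\d.(\e.((d e) e))) p))
Term 2: ((((\g.(\h.(v (g h)))) (\a.a)) (\d.(\g.(\h.(d (g h)))))) ((\f.(\e.((f e) e))) p))
Alpha-equivalence: compare structure up to binder renaming.
Result: True

Answer: yes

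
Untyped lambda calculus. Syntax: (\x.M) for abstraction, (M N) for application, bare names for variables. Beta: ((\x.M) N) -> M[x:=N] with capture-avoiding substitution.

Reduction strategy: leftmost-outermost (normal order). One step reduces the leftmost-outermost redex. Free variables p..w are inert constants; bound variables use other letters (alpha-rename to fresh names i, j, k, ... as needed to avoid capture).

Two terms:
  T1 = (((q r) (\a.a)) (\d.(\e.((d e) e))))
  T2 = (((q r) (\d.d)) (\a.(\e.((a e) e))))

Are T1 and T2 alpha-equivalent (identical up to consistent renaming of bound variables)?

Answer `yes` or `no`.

Answer: yes

Derivation:
Term 1: (((q r) (\a.a)) (\d.(\e.((d e) e))))
Term 2: (((q r) (\d.d)) (\a.(\e.((a e) e))))
Alpha-equivalence: compare structure up to binder renaming.
Result: True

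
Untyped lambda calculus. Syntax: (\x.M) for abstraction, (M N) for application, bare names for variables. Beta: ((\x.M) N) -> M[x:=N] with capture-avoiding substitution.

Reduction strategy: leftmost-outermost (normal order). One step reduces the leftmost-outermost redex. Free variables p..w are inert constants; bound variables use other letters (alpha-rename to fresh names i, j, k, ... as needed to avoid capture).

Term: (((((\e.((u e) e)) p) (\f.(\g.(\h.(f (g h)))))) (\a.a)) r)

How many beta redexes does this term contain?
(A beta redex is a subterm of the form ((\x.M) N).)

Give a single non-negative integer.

Answer: 1

Derivation:
Term: (((((\e.((u e) e)) p) (\f.(\g.(\h.(f (g h)))))) (\a.a)) r)
  Redex: ((\e.((u e) e)) p)
Total redexes: 1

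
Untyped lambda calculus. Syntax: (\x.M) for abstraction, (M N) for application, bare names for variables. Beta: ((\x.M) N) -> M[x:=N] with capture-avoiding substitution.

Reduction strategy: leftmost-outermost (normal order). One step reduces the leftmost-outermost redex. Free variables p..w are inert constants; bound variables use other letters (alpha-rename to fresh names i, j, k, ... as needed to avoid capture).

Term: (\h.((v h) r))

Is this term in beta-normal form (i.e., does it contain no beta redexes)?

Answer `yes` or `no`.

Term: (\h.((v h) r))
No beta redexes found.

Answer: yes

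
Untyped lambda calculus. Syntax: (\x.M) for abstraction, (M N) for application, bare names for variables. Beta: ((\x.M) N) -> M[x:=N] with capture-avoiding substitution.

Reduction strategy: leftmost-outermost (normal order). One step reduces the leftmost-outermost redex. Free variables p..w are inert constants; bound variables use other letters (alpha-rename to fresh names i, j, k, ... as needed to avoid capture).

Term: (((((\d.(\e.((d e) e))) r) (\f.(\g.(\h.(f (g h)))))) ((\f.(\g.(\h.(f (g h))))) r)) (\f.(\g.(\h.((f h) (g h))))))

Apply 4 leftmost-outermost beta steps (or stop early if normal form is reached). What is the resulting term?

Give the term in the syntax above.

Answer: ((((r (\f.(\g.(\h.(f (g h)))))) (\f.(\g.(\h.(f (g h)))))) (\g.(\h.(r (g h))))) (\f.(\g.(\h.((f h) (g h))))))

Derivation:
Step 0: (((((\d.(\e.((d e) e))) r) (\f.(\g.(\h.(f (g h)))))) ((\f.(\g.(\h.(f (g h))))) r)) (\f.(\g.(\h.((f h) (g h))))))
Step 1: ((((\e.((r e) e)) (\f.(\g.(\h.(f (g h)))))) ((\f.(\g.(\h.(f (g h))))) r)) (\f.(\g.(\h.((f h) (g h))))))
Step 2: ((((r (\f.(\g.(\h.(f (g h)))))) (\f.(\g.(\h.(f (g h)))))) ((\f.(\g.(\h.(f (g h))))) r)) (\f.(\g.(\h.((f h) (g h))))))
Step 3: ((((r (\f.(\g.(\h.(f (g h)))))) (\f.(\g.(\h.(f (g h)))))) (\g.(\h.(r (g h))))) (\f.(\g.(\h.((f h) (g h))))))
Step 4: (normal form reached)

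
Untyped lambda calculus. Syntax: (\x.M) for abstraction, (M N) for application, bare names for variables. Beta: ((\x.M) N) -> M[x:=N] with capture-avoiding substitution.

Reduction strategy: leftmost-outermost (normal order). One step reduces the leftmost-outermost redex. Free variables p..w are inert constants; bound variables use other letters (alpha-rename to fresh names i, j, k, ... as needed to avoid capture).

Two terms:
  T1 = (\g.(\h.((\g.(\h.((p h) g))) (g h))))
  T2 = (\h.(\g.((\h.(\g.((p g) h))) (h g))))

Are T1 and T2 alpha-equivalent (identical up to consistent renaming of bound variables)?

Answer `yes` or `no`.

Answer: yes

Derivation:
Term 1: (\g.(\h.((\g.(\h.((p h) g))) (g h))))
Term 2: (\h.(\g.((\h.(\g.((p g) h))) (h g))))
Alpha-equivalence: compare structure up to binder renaming.
Result: True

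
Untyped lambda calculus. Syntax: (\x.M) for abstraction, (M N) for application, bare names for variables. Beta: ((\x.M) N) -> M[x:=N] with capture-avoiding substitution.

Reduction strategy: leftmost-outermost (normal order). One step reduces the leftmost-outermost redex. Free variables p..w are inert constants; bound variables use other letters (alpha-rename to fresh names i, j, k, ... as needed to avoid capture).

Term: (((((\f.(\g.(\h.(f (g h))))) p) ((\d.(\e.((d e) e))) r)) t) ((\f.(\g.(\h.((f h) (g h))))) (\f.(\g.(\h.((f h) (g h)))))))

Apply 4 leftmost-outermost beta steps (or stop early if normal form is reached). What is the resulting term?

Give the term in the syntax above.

Answer: ((p ((\e.((r e) e)) t)) ((\f.(\g.(\h.((f h) (g h))))) (\f.(\g.(\h.((f h) (g h)))))))

Derivation:
Step 0: (((((\f.(\g.(\h.(f (g h))))) p) ((\d.(\e.((d e) e))) r)) t) ((\f.(\g.(\h.((f h) (g h))))) (\f.(\g.(\h.((f h) (g h)))))))
Step 1: ((((\g.(\h.(p (g h)))) ((\d.(\e.((d e) e))) r)) t) ((\f.(\g.(\h.((f h) (g h))))) (\f.(\g.(\h.((f h) (g h)))))))
Step 2: (((\h.(p (((\d.(\e.((d e) e))) r) h))) t) ((\f.(\g.(\h.((f h) (g h))))) (\f.(\g.(\h.((f h) (g h)))))))
Step 3: ((p (((\d.(\e.((d e) e))) r) t)) ((\f.(\g.(\h.((f h) (g h))))) (\f.(\g.(\h.((f h) (g h)))))))
Step 4: ((p ((\e.((r e) e)) t)) ((\f.(\g.(\h.((f h) (g h))))) (\f.(\g.(\h.((f h) (g h)))))))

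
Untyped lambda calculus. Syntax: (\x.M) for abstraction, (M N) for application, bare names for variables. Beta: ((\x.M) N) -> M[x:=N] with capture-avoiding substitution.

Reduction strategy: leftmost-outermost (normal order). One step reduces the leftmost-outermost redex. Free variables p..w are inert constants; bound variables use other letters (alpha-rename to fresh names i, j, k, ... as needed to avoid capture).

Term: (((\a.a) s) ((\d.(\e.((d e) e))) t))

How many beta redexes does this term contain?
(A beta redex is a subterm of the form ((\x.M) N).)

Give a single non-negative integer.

Term: (((\a.a) s) ((\d.(\e.((d e) e))) t))
  Redex: ((\a.a) s)
  Redex: ((\d.(\e.((d e) e))) t)
Total redexes: 2

Answer: 2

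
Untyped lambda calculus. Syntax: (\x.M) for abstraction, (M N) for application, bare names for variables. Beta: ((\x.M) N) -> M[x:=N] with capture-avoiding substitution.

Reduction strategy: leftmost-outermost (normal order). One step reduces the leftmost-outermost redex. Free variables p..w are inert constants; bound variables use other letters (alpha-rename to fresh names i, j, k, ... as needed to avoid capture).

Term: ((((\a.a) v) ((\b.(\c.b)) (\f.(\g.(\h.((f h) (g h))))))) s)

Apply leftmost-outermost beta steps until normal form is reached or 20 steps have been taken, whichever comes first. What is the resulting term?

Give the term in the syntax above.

Step 0: ((((\a.a) v) ((\b.(\c.b)) (\f.(\g.(\h.((f h) (g h))))))) s)
Step 1: ((v ((\b.(\c.b)) (\f.(\g.(\h.((f h) (g h))))))) s)
Step 2: ((v (\c.(\f.(\g.(\h.((f h) (g h))))))) s)

Answer: ((v (\c.(\f.(\g.(\h.((f h) (g h))))))) s)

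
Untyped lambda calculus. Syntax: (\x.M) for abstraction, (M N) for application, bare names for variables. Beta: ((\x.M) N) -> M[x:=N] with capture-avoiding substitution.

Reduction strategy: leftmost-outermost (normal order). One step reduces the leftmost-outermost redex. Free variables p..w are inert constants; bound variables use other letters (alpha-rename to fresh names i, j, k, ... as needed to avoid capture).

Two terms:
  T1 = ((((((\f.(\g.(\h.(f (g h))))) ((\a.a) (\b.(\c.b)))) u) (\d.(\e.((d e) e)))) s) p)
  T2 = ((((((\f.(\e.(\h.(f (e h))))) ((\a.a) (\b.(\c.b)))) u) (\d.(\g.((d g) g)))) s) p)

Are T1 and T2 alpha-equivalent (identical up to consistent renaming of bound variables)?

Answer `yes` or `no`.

Answer: yes

Derivation:
Term 1: ((((((\f.(\g.(\h.(f (g h))))) ((\a.a) (\b.(\c.b)))) u) (\d.(\e.((d e) e)))) s) p)
Term 2: ((((((\f.(\e.(\h.(f (e h))))) ((\a.a) (\b.(\c.b)))) u) (\d.(\g.((d g) g)))) s) p)
Alpha-equivalence: compare structure up to binder renaming.
Result: True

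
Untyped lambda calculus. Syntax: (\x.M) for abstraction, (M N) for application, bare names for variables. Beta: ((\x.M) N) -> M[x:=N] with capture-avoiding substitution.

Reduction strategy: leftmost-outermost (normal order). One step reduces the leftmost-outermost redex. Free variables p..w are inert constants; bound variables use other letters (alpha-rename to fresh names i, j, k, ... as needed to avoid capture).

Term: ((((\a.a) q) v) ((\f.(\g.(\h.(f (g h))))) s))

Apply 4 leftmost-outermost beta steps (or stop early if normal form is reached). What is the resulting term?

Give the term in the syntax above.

Answer: ((q v) (\g.(\h.(s (g h)))))

Derivation:
Step 0: ((((\a.a) q) v) ((\f.(\g.(\h.(f (g h))))) s))
Step 1: ((q v) ((\f.(\g.(\h.(f (g h))))) s))
Step 2: ((q v) (\g.(\h.(s (g h)))))
Step 3: (normal form reached)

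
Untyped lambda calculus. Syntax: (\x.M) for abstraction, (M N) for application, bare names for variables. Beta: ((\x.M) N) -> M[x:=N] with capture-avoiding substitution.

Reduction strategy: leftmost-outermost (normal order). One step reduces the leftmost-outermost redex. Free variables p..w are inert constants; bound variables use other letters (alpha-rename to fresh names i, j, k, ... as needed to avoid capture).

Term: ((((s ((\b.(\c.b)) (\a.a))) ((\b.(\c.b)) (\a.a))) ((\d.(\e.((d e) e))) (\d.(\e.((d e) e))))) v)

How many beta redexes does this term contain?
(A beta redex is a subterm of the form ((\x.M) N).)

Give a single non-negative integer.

Answer: 3

Derivation:
Term: ((((s ((\b.(\c.b)) (\a.a))) ((\b.(\c.b)) (\a.a))) ((\d.(\e.((d e) e))) (\d.(\e.((d e) e))))) v)
  Redex: ((\b.(\c.b)) (\a.a))
  Redex: ((\b.(\c.b)) (\a.a))
  Redex: ((\d.(\e.((d e) e))) (\d.(\e.((d e) e))))
Total redexes: 3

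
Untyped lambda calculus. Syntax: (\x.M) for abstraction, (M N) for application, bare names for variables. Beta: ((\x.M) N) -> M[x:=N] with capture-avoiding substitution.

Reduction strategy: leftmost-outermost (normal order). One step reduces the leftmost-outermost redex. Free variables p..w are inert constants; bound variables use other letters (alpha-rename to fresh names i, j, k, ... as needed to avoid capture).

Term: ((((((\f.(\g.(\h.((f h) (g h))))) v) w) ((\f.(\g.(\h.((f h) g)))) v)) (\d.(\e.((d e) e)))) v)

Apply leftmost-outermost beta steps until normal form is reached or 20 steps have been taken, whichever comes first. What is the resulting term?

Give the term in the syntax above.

Step 0: ((((((\f.(\g.(\h.((f h) (g h))))) v) w) ((\f.(\g.(\h.((f h) g)))) v)) (\d.(\e.((d e) e)))) v)
Step 1: (((((\g.(\h.((v h) (g h)))) w) ((\f.(\g.(\h.((f h) g)))) v)) (\d.(\e.((d e) e)))) v)
Step 2: ((((\h.((v h) (w h))) ((\f.(\g.(\h.((f h) g)))) v)) (\d.(\e.((d e) e)))) v)
Step 3: ((((v ((\f.(\g.(\h.((f h) g)))) v)) (w ((\f.(\g.(\h.((f h) g)))) v))) (\d.(\e.((d e) e)))) v)
Step 4: ((((v (\g.(\h.((v h) g)))) (w ((\f.(\g.(\h.((f h) g)))) v))) (\d.(\e.((d e) e)))) v)
Step 5: ((((v (\g.(\h.((v h) g)))) (w (\g.(\h.((v h) g))))) (\d.(\e.((d e) e)))) v)

Answer: ((((v (\g.(\h.((v h) g)))) (w (\g.(\h.((v h) g))))) (\d.(\e.((d e) e)))) v)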